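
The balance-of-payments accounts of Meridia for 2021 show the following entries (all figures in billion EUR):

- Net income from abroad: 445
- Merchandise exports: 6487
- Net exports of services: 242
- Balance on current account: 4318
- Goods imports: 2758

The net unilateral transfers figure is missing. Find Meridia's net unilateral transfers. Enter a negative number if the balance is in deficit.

Current account = goods balance + services balance + net primary income + net secondary income
Sum of the known components = 4416
Net unilateral transfers = CA - (known components) = 4318 - 4416 = -98

-98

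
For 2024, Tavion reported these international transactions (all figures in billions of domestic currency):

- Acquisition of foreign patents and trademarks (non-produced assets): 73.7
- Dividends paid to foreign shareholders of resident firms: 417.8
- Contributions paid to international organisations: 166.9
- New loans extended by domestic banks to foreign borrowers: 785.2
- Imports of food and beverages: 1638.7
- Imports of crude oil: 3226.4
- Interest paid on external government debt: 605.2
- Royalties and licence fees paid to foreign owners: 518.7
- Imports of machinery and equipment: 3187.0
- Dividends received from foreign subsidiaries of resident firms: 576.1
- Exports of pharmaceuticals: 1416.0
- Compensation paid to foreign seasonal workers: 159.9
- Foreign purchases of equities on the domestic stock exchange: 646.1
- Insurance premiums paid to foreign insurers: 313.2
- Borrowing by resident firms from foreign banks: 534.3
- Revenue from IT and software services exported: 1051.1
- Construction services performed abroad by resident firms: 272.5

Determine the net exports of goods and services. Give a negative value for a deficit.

-6144.4

Goods: -3187.0 - 1638.7 + 1416.0 - 3226.4 = -6636.1
Services: 272.5 + 1051.1 - 313.2 - 518.7 = 491.7
Trade balance = -6636.1 + 491.7 = -6144.4
(Excluded from the trade balance — capital account: acquisition of foreign patents and trademarks (non-produced assets) 73.7; primary income: dividends paid to foreign shareholders of resident firms 417.8, interest paid on external government debt 605.2, dividends received from foreign subsidiaries of resident firms 576.1, compensation paid to foreign seasonal workers 159.9; secondary income: contributions paid to international organisations 166.9; financial account: new loans extended by domestic banks to foreign borrowers 785.2, foreign purchases of equities on the domestic stock exchange 646.1, borrowing by resident firms from foreign banks 534.3.)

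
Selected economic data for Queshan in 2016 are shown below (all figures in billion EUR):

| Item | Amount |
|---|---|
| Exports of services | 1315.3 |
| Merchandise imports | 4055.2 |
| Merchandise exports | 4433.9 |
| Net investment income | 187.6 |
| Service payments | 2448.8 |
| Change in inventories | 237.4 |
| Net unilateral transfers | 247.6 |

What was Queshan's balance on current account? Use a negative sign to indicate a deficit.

-319.6

Goods balance = 4433.9 - 4055.2 = 378.7
Services balance = 1315.3 - 2448.8 = -1133.5
Trade balance (goods + services) = 378.7 + (-1133.5) = -754.8
Net primary income = 187.6
Net secondary income = 247.6
Current account = -754.8 + 187.6 + 247.6 = -319.6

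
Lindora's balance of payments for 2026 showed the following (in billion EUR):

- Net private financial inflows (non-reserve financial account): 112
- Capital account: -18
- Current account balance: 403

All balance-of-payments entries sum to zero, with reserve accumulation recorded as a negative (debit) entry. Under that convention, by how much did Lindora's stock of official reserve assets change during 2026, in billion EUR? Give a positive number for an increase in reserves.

497

Official reserve transactions balance = -(403 + (-18) + 112) = -497
An accumulation of reserves is recorded as a debit (negative entry), so the change in the stock of reserves is the negative of that balance.
Change in official reserves = -(-497) = 497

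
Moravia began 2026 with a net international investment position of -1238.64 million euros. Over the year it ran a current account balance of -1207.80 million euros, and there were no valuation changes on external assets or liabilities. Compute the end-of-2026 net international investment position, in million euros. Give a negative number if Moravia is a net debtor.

-2446.44

With no valuation effects, change in NIIP = current account = -1207.80
End-of-year NIIP = -1238.64 + (-1207.80) = -2446.44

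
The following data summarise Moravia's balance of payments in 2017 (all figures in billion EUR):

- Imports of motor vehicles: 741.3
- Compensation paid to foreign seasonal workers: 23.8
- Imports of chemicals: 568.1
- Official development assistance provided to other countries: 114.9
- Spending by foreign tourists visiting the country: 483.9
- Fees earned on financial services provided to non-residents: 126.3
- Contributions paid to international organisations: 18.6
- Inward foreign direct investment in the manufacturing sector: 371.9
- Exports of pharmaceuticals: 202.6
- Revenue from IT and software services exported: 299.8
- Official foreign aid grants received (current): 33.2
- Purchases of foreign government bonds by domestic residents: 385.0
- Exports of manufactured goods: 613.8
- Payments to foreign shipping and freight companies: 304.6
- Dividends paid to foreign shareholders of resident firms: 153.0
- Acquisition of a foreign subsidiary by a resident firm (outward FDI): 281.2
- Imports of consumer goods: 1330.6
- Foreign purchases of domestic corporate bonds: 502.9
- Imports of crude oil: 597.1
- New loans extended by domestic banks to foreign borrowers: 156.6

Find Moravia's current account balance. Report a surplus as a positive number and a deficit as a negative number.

Goods: -597.1 + 202.6 - 568.1 - 741.3 - 1330.6 + 613.8 = -2420.7
Services: -304.6 + 483.9 + 299.8 + 126.3 = 605.4
Primary income: -153.0 - 23.8 = -176.8
Secondary income: -18.6 - 114.9 + 33.2 = -100.3
Current account = (-2420.7) + 605.4 + (-176.8) + (-100.3) = -2092.4
(Excluded from the current account — financial account: inward foreign direct investment in the manufacturing sector 371.9, purchases of foreign government bonds by domestic residents 385.0, acquisition of a foreign subsidiary by a resident firm (outward FDI) 281.2, foreign purchases of domestic corporate bonds 502.9, new loans extended by domestic banks to foreign borrowers 156.6.)

-2092.4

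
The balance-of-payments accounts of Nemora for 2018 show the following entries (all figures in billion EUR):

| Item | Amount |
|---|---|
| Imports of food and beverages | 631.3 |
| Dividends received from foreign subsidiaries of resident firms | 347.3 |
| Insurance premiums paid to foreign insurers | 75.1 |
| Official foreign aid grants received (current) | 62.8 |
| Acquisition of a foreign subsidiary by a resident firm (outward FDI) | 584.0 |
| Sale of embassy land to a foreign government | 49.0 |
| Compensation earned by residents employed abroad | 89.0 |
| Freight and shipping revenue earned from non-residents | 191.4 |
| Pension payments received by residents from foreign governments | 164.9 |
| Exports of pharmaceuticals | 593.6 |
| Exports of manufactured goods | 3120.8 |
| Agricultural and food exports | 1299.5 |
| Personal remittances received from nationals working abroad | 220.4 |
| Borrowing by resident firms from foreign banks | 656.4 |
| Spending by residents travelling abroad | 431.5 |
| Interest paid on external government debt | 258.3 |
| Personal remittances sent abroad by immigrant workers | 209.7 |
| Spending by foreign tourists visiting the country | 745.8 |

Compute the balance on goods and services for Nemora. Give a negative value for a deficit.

Goods: 593.6 + 3120.8 + 1299.5 - 631.3 = 4382.6
Services: 745.8 - 75.1 + 191.4 - 431.5 = 430.6
Trade balance = 4382.6 + 430.6 = 4813.2
(Excluded from the trade balance — primary income: dividends received from foreign subsidiaries of resident firms 347.3, compensation earned by residents employed abroad 89.0, interest paid on external government debt 258.3; secondary income: official foreign aid grants received (current) 62.8, pension payments received by residents from foreign governments 164.9, personal remittances received from nationals working abroad 220.4, personal remittances sent abroad by immigrant workers 209.7; financial account: acquisition of a foreign subsidiary by a resident firm (outward FDI) 584.0, borrowing by resident firms from foreign banks 656.4; capital account: sale of embassy land to a foreign government 49.0.)

4813.2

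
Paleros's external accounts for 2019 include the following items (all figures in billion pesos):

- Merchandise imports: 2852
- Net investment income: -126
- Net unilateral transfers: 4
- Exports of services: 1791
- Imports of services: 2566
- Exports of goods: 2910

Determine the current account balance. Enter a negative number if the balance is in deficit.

Goods balance = 2910 - 2852 = 58
Services balance = 1791 - 2566 = -775
Trade balance (goods + services) = 58 + (-775) = -717
Net primary income = -126
Net secondary income = 4
Current account = -717 + (-126) + 4 = -839

-839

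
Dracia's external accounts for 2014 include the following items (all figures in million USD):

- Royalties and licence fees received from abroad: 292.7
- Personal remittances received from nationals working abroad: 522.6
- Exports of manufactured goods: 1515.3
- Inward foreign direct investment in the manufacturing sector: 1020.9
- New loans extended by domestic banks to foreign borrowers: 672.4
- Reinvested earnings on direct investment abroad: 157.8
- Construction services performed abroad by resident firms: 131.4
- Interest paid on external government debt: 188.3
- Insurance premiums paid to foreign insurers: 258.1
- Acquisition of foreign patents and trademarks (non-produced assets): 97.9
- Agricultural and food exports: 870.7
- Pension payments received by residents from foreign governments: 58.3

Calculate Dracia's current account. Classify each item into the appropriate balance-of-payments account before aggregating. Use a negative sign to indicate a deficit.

3102.4

Goods: 1515.3 + 870.7 = 2386.0
Services: 131.4 - 258.1 + 292.7 = 166.0
Primary income: 157.8 - 188.3 = -30.5
Secondary income: 522.6 + 58.3 = 580.9
Current account = 2386.0 + 166.0 + (-30.5) + 580.9 = 3102.4
(Excluded from the current account — financial account: inward foreign direct investment in the manufacturing sector 1020.9, new loans extended by domestic banks to foreign borrowers 672.4; capital account: acquisition of foreign patents and trademarks (non-produced assets) 97.9.)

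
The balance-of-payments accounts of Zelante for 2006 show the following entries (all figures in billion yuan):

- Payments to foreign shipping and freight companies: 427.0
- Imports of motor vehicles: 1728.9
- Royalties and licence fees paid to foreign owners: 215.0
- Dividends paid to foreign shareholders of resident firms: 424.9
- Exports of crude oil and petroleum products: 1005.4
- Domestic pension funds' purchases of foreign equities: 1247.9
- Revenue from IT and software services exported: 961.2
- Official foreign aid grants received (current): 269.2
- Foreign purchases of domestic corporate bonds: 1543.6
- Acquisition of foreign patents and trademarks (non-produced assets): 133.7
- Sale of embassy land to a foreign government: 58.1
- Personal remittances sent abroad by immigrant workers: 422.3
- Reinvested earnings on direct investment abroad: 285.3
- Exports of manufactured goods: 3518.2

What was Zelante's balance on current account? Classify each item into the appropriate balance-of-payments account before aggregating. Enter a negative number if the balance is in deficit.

2821.2

Goods: -1728.9 + 3518.2 + 1005.4 = 2794.7
Services: -427.0 - 215.0 + 961.2 = 319.2
Primary income: 285.3 - 424.9 = -139.6
Secondary income: -422.3 + 269.2 = -153.1
Current account = 2794.7 + 319.2 + (-139.6) + (-153.1) = 2821.2
(Excluded from the current account — financial account: domestic pension funds' purchases of foreign equities 1247.9, foreign purchases of domestic corporate bonds 1543.6; capital account: acquisition of foreign patents and trademarks (non-produced assets) 133.7, sale of embassy land to a foreign government 58.1.)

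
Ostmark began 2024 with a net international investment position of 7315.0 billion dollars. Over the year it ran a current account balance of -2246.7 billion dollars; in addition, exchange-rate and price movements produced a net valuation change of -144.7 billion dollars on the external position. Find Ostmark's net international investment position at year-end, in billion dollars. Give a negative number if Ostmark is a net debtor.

Change in NIIP = current account + net valuation change = -2246.7 + (-144.7) = -2391.4
End-of-year NIIP = 7315.0 + (-2391.4) = 4923.6

4923.6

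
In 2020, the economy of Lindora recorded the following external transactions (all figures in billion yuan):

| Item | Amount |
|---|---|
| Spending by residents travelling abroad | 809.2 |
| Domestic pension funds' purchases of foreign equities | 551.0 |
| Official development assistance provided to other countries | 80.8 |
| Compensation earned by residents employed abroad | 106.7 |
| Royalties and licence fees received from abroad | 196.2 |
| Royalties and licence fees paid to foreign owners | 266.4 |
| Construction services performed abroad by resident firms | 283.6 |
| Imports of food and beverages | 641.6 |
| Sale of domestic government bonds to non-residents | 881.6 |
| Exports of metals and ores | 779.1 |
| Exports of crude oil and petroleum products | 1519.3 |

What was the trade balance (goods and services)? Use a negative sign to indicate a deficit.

Goods: 1519.3 - 641.6 + 779.1 = 1656.8
Services: 196.2 - 266.4 - 809.2 + 283.6 = -595.8
Trade balance = 1656.8 + (-595.8) = 1061.0
(Excluded from the trade balance — financial account: domestic pension funds' purchases of foreign equities 551.0, sale of domestic government bonds to non-residents 881.6; secondary income: official development assistance provided to other countries 80.8; primary income: compensation earned by residents employed abroad 106.7.)

1061.0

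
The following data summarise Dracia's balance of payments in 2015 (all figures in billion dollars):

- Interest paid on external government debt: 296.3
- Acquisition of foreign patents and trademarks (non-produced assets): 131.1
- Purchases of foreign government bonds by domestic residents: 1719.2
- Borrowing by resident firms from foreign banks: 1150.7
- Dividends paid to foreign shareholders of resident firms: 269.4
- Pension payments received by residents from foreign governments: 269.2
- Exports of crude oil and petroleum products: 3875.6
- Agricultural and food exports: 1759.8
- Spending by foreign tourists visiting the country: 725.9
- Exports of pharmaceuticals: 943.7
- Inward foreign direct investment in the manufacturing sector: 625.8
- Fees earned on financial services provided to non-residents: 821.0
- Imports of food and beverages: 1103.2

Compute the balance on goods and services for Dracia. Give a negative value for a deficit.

7022.8

Goods: 943.7 + 3875.6 - 1103.2 + 1759.8 = 5475.9
Services: 821.0 + 725.9 = 1546.9
Trade balance = 5475.9 + 1546.9 = 7022.8
(Excluded from the trade balance — primary income: interest paid on external government debt 296.3, dividends paid to foreign shareholders of resident firms 269.4; capital account: acquisition of foreign patents and trademarks (non-produced assets) 131.1; financial account: purchases of foreign government bonds by domestic residents 1719.2, borrowing by resident firms from foreign banks 1150.7, inward foreign direct investment in the manufacturing sector 625.8; secondary income: pension payments received by residents from foreign governments 269.2.)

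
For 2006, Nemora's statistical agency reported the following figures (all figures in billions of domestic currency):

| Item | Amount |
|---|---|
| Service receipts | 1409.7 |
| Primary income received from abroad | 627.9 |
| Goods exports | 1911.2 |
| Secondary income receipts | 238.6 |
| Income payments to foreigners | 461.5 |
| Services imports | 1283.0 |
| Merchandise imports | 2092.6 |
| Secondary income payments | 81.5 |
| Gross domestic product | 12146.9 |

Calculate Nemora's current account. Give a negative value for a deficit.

268.8

Goods balance = 1911.2 - 2092.6 = -181.4
Services balance = 1409.7 - 1283.0 = 126.7
Trade balance (goods + services) = -181.4 + 126.7 = -54.7
Net primary income = 627.9 - 461.5 = 166.4
Net secondary income = 238.6 - 81.5 = 157.1
Current account = -54.7 + 166.4 + 157.1 = 268.8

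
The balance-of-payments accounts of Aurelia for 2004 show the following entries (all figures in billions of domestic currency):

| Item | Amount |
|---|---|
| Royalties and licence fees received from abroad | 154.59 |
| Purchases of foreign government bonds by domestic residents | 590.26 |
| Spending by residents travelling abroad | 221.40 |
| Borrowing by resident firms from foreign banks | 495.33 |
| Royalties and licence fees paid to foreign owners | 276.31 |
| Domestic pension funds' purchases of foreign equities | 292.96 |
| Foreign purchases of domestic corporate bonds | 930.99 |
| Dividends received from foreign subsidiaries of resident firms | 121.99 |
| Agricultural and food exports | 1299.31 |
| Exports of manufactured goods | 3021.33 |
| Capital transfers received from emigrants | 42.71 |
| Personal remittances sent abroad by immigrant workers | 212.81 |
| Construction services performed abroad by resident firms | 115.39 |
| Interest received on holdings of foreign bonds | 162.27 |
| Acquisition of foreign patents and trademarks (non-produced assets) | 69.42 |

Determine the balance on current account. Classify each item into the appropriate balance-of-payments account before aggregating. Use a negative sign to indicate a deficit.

4164.36

Goods: 3021.33 + 1299.31 = 4320.64
Services: 115.39 + 154.59 - 276.31 - 221.40 = -227.73
Primary income: 162.27 + 121.99 = 284.26
Secondary income: -212.81
Current account = 4320.64 + (-227.73) + 284.26 + (-212.81) = 4164.36
(Excluded from the current account — financial account: purchases of foreign government bonds by domestic residents 590.26, borrowing by resident firms from foreign banks 495.33, domestic pension funds' purchases of foreign equities 292.96, foreign purchases of domestic corporate bonds 930.99; capital account: capital transfers received from emigrants 42.71, acquisition of foreign patents and trademarks (non-produced assets) 69.42.)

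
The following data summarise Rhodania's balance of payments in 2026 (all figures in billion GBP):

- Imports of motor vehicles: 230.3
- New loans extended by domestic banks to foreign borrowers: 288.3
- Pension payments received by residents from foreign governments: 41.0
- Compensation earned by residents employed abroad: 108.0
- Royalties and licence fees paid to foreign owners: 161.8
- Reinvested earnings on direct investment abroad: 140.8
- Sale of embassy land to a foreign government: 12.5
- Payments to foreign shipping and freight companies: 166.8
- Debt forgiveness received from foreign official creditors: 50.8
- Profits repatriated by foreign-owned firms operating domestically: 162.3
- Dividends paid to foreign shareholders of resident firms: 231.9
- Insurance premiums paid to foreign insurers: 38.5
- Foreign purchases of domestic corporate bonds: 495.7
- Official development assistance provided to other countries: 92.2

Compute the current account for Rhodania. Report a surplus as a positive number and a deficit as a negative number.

-794.0

Goods: -230.3
Services: -161.8 - 166.8 - 38.5 = -367.1
Primary income: -162.3 + 108.0 - 231.9 + 140.8 = -145.4
Secondary income: -92.2 + 41.0 = -51.2
Current account = (-230.3) + (-367.1) + (-145.4) + (-51.2) = -794.0
(Excluded from the current account — financial account: new loans extended by domestic banks to foreign borrowers 288.3, foreign purchases of domestic corporate bonds 495.7; capital account: sale of embassy land to a foreign government 12.5, debt forgiveness received from foreign official creditors 50.8.)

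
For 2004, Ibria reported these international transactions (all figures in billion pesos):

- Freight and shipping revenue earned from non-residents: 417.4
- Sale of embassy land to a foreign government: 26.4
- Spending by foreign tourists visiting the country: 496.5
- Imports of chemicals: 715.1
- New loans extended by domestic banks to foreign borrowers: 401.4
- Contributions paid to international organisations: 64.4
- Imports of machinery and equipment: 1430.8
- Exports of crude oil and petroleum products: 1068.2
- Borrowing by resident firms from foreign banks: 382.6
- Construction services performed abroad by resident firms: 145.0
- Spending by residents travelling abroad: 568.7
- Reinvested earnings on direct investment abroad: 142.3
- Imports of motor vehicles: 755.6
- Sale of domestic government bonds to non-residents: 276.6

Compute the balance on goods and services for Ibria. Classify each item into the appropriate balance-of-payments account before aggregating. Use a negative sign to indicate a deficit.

-1343.1

Goods: -755.6 + 1068.2 - 715.1 - 1430.8 = -1833.3
Services: -568.7 + 145.0 + 417.4 + 496.5 = 490.2
Trade balance = -1833.3 + 490.2 = -1343.1
(Excluded from the trade balance — capital account: sale of embassy land to a foreign government 26.4; financial account: new loans extended by domestic banks to foreign borrowers 401.4, borrowing by resident firms from foreign banks 382.6, sale of domestic government bonds to non-residents 276.6; secondary income: contributions paid to international organisations 64.4; primary income: reinvested earnings on direct investment abroad 142.3.)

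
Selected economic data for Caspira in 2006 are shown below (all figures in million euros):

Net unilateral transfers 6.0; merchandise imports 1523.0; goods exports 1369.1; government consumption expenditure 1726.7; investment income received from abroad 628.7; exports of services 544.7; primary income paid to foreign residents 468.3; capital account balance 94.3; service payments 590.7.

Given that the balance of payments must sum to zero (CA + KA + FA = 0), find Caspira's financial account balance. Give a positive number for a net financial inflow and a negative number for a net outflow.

-60.8

Goods balance = 1369.1 - 1523.0 = -153.9
Services balance = 544.7 - 590.7 = -46.0
Trade balance (goods + services) = -153.9 + (-46.0) = -199.9
Net primary income = 628.7 - 468.3 = 160.4
Net secondary income = 6.0
Current account = -199.9 + 160.4 + 6.0 = -33.5
Financial account = -(-33.5 + 94.3) = -60.8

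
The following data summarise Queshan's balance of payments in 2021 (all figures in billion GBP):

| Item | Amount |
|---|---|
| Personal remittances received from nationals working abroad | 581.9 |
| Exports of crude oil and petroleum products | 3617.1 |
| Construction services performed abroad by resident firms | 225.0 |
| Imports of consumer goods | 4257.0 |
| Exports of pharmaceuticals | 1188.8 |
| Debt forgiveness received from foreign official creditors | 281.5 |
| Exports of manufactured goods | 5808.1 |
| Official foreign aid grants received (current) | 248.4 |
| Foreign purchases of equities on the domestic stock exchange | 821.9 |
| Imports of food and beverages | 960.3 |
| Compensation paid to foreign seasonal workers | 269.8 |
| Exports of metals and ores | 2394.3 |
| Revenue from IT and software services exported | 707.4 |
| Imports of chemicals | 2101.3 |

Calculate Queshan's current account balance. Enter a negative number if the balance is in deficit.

Goods: 3617.1 + 1188.8 - 960.3 + 5808.1 - 4257.0 + 2394.3 - 2101.3 = 5689.7
Services: 225.0 + 707.4 = 932.4
Primary income: -269.8
Secondary income: 581.9 + 248.4 = 830.3
Current account = 5689.7 + 932.4 + (-269.8) + 830.3 = 7182.6
(Excluded from the current account — capital account: debt forgiveness received from foreign official creditors 281.5; financial account: foreign purchases of equities on the domestic stock exchange 821.9.)

7182.6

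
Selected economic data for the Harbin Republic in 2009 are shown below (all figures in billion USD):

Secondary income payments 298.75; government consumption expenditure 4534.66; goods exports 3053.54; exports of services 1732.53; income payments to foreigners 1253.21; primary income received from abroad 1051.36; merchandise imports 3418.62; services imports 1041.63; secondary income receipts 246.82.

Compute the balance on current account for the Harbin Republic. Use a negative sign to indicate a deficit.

Goods balance = 3053.54 - 3418.62 = -365.08
Services balance = 1732.53 - 1041.63 = 690.90
Trade balance (goods + services) = -365.08 + 690.90 = 325.82
Net primary income = 1051.36 - 1253.21 = -201.85
Net secondary income = 246.82 - 298.75 = -51.93
Current account = 325.82 + (-201.85) + (-51.93) = 72.04

72.04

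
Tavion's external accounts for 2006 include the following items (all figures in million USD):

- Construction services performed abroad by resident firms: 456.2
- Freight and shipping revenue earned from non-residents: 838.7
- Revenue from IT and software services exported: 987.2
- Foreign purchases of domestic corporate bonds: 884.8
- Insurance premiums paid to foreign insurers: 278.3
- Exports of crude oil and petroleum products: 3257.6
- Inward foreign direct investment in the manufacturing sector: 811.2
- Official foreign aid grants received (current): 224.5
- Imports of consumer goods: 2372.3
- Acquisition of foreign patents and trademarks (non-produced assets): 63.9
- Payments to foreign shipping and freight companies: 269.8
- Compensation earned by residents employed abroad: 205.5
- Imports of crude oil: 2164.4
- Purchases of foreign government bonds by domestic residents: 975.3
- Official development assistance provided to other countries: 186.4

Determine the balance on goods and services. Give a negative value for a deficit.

454.9

Goods: -2372.3 + 3257.6 - 2164.4 = -1279.1
Services: -278.3 + 838.7 + 987.2 - 269.8 + 456.2 = 1734.0
Trade balance = -1279.1 + 1734.0 = 454.9
(Excluded from the trade balance — financial account: foreign purchases of domestic corporate bonds 884.8, inward foreign direct investment in the manufacturing sector 811.2, purchases of foreign government bonds by domestic residents 975.3; secondary income: official foreign aid grants received (current) 224.5, official development assistance provided to other countries 186.4; capital account: acquisition of foreign patents and trademarks (non-produced assets) 63.9; primary income: compensation earned by residents employed abroad 205.5.)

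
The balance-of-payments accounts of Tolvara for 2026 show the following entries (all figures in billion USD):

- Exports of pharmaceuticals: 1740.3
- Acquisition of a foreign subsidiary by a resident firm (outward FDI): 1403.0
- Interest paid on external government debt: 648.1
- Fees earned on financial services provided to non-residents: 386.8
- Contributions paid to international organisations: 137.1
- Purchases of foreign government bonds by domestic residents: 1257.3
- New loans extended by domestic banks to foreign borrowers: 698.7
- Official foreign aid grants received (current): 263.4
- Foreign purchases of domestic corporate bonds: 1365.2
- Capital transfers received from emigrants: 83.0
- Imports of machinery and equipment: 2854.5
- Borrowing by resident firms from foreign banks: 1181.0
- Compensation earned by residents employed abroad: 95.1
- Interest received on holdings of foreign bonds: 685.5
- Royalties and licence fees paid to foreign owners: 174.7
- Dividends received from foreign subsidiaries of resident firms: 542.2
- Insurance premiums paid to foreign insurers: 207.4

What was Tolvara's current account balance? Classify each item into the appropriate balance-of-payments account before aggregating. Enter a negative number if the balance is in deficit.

-308.5

Goods: -2854.5 + 1740.3 = -1114.2
Services: -174.7 + 386.8 - 207.4 = 4.7
Primary income: 685.5 + 95.1 - 648.1 + 542.2 = 674.7
Secondary income: 263.4 - 137.1 = 126.3
Current account = (-1114.2) + 4.7 + 674.7 + 126.3 = -308.5
(Excluded from the current account — financial account: acquisition of a foreign subsidiary by a resident firm (outward FDI) 1403.0, purchases of foreign government bonds by domestic residents 1257.3, new loans extended by domestic banks to foreign borrowers 698.7, foreign purchases of domestic corporate bonds 1365.2, borrowing by resident firms from foreign banks 1181.0; capital account: capital transfers received from emigrants 83.0.)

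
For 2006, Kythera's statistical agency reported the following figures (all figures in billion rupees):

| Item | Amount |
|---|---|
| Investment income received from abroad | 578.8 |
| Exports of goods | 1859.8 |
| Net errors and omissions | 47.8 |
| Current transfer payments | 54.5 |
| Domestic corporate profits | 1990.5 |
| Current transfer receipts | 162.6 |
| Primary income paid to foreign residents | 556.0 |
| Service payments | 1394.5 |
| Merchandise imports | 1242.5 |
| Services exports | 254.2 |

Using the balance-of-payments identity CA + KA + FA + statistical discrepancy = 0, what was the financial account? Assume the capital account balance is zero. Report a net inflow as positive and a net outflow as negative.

Goods balance = 1859.8 - 1242.5 = 617.3
Services balance = 254.2 - 1394.5 = -1140.3
Trade balance (goods + services) = 617.3 + (-1140.3) = -523.0
Net primary income = 578.8 - 556.0 = 22.8
Net secondary income = 162.6 - 54.5 = 108.1
Current account = -523.0 + 22.8 + 108.1 = -392.1
Financial account = -(-392.1 + 47.8) = 344.3

344.3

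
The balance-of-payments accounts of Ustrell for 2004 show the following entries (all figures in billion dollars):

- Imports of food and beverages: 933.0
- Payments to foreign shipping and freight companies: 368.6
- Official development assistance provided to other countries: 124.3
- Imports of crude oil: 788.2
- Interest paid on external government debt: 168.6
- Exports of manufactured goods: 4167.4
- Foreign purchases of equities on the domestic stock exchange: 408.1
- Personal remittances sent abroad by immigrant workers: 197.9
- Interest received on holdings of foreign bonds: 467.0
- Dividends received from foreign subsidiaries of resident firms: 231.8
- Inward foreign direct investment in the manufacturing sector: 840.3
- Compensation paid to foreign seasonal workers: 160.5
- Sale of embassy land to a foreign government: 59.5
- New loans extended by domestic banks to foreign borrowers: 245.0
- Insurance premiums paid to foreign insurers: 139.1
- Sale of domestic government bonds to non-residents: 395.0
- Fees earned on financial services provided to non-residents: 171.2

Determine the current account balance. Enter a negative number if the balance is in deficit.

2157.2

Goods: -788.2 - 933.0 + 4167.4 = 2446.2
Services: 171.2 - 139.1 - 368.6 = -336.5
Primary income: -160.5 + 467.0 + 231.8 - 168.6 = 369.7
Secondary income: -124.3 - 197.9 = -322.2
Current account = 2446.2 + (-336.5) + 369.7 + (-322.2) = 2157.2
(Excluded from the current account — financial account: foreign purchases of equities on the domestic stock exchange 408.1, inward foreign direct investment in the manufacturing sector 840.3, new loans extended by domestic banks to foreign borrowers 245.0, sale of domestic government bonds to non-residents 395.0; capital account: sale of embassy land to a foreign government 59.5.)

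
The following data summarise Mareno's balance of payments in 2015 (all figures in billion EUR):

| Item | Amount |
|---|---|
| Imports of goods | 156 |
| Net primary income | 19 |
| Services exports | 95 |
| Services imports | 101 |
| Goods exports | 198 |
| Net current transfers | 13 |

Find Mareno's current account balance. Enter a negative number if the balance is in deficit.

Goods balance = 198 - 156 = 42
Services balance = 95 - 101 = -6
Trade balance (goods + services) = 42 + (-6) = 36
Net primary income = 19
Net secondary income = 13
Current account = 36 + 19 + 13 = 68

68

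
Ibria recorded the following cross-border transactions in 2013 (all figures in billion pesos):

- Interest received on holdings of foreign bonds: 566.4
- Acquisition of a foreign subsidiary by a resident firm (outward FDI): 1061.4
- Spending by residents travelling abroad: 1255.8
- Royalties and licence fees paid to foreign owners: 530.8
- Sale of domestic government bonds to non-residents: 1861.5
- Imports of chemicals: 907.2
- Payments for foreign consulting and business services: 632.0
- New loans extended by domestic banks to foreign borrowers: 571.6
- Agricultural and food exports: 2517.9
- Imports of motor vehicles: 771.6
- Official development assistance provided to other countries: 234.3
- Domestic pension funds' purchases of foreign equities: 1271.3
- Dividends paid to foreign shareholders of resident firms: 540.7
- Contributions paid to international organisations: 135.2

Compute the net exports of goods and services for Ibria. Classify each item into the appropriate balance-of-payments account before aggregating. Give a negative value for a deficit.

-1579.5

Goods: 2517.9 - 907.2 - 771.6 = 839.1
Services: -530.8 - 632.0 - 1255.8 = -2418.6
Trade balance = 839.1 + (-2418.6) = -1579.5
(Excluded from the trade balance — primary income: interest received on holdings of foreign bonds 566.4, dividends paid to foreign shareholders of resident firms 540.7; financial account: acquisition of a foreign subsidiary by a resident firm (outward FDI) 1061.4, sale of domestic government bonds to non-residents 1861.5, new loans extended by domestic banks to foreign borrowers 571.6, domestic pension funds' purchases of foreign equities 1271.3; secondary income: official development assistance provided to other countries 234.3, contributions paid to international organisations 135.2.)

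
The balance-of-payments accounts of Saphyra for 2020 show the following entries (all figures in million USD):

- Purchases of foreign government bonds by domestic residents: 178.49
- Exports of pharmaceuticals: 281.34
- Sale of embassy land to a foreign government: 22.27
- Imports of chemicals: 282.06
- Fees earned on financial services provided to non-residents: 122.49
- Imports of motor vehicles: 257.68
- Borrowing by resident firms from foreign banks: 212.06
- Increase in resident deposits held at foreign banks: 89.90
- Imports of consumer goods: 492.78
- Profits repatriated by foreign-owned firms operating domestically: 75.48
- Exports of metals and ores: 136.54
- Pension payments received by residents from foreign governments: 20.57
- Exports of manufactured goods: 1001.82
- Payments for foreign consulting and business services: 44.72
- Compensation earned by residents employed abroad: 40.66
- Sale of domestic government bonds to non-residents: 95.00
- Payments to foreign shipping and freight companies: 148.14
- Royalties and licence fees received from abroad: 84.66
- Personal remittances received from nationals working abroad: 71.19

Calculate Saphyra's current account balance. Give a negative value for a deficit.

Goods: -492.78 - 282.06 + 136.54 + 1001.82 + 281.34 - 257.68 = 387.18
Services: 122.49 - 44.72 + 84.66 - 148.14 = 14.29
Primary income: 40.66 - 75.48 = -34.82
Secondary income: 20.57 + 71.19 = 91.76
Current account = 387.18 + 14.29 + (-34.82) + 91.76 = 458.41
(Excluded from the current account — financial account: purchases of foreign government bonds by domestic residents 178.49, borrowing by resident firms from foreign banks 212.06, increase in resident deposits held at foreign banks 89.90, sale of domestic government bonds to non-residents 95.00; capital account: sale of embassy land to a foreign government 22.27.)

458.41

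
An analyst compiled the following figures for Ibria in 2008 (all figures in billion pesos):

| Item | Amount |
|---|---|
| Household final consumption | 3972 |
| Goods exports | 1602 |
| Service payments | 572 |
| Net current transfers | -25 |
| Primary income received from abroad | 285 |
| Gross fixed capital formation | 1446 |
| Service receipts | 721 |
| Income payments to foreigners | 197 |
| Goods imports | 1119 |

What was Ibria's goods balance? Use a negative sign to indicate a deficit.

483

Goods balance = 1602 - 1119 = 483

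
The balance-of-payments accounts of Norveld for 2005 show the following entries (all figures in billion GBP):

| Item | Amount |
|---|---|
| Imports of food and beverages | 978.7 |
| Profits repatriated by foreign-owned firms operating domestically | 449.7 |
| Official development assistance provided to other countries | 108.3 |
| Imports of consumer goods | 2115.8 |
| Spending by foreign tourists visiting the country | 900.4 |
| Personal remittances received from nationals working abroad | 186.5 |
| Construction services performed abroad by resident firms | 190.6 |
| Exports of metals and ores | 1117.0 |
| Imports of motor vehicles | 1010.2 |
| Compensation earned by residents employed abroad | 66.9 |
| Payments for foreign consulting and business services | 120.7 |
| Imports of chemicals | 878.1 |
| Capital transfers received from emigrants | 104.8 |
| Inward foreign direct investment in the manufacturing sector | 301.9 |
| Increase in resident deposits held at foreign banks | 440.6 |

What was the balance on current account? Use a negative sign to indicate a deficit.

Goods: -878.1 - 2115.8 + 1117.0 - 978.7 - 1010.2 = -3865.8
Services: 190.6 - 120.7 + 900.4 = 970.3
Primary income: 66.9 - 449.7 = -382.8
Secondary income: -108.3 + 186.5 = 78.2
Current account = (-3865.8) + 970.3 + (-382.8) + 78.2 = -3200.1
(Excluded from the current account — capital account: capital transfers received from emigrants 104.8; financial account: inward foreign direct investment in the manufacturing sector 301.9, increase in resident deposits held at foreign banks 440.6.)

-3200.1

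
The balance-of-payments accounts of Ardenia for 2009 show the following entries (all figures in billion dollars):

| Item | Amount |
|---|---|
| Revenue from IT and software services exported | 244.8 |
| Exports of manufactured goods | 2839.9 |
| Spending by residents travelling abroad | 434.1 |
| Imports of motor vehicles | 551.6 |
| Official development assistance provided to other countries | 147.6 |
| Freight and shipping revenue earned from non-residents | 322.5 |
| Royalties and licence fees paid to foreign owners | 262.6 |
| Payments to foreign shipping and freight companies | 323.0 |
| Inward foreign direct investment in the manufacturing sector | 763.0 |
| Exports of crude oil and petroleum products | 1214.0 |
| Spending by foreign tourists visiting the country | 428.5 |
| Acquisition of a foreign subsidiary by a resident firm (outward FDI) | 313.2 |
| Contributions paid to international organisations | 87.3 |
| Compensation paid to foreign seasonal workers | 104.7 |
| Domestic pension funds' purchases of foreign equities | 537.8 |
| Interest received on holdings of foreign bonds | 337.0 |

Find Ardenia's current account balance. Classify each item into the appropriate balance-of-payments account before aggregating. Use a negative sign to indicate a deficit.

Goods: 2839.9 + 1214.0 - 551.6 = 3502.3
Services: 244.8 - 262.6 - 323.0 + 322.5 + 428.5 - 434.1 = -23.9
Primary income: 337.0 - 104.7 = 232.3
Secondary income: -147.6 - 87.3 = -234.9
Current account = 3502.3 + (-23.9) + 232.3 + (-234.9) = 3475.8
(Excluded from the current account — financial account: inward foreign direct investment in the manufacturing sector 763.0, acquisition of a foreign subsidiary by a resident firm (outward FDI) 313.2, domestic pension funds' purchases of foreign equities 537.8.)

3475.8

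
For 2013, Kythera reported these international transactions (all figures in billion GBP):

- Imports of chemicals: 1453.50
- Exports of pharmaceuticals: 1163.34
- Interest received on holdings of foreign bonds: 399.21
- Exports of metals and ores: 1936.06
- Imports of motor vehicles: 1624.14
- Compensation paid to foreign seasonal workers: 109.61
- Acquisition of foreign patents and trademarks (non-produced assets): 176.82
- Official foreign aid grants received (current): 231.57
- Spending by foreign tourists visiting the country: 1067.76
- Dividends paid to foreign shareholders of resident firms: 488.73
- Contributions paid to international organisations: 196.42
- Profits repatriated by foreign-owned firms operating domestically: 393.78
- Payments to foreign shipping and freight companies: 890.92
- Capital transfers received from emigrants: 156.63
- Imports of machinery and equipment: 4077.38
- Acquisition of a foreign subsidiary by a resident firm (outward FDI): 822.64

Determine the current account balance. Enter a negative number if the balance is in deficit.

Goods: -1624.14 - 4077.38 - 1453.50 + 1163.34 + 1936.06 = -4055.62
Services: -890.92 + 1067.76 = 176.84
Primary income: 399.21 - 393.78 - 488.73 - 109.61 = -592.91
Secondary income: 231.57 - 196.42 = 35.15
Current account = (-4055.62) + 176.84 + (-592.91) + 35.15 = -4436.54
(Excluded from the current account — capital account: acquisition of foreign patents and trademarks (non-produced assets) 176.82, capital transfers received from emigrants 156.63; financial account: acquisition of a foreign subsidiary by a resident firm (outward FDI) 822.64.)

-4436.54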